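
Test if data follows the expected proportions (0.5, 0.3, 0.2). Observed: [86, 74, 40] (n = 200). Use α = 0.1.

Expected: [100.0, 60.0, 40.0]. χ² = 5.227. df = 2, critical = 4.605. Reject H₀.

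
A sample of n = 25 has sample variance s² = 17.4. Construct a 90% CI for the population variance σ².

df = 24. χ²_{0.05} = 36.415, χ²_{0.95} = 13.848. CI for σ² = ((n-1)s²/χ²_{α/2}, (n-1)s²/χ²_{1-α/2}) = (24·17.4/36.415, 24·17.4/13.848) = (11.47, 30.16)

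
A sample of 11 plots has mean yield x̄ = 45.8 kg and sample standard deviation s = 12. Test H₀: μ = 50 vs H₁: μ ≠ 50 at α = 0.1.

t = (x̄ - μ₀)/(s/√n) = (45.8 - 50)/(12/√11) = -1.161. df = 10, critical t = ±1.812. Fail to reject H₀.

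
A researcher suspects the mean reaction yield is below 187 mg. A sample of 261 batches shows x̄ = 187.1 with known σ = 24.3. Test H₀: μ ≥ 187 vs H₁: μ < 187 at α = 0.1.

z = 0.066. Critical value: -1.28. Fail to reject H₀.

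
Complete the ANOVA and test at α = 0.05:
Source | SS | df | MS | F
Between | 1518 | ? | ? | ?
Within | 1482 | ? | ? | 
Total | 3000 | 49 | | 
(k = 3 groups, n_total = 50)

df_between = 2, df_within = 47. MS_between = 759.0, MS_within = 31.53. F = 24.071, F_crit ≈ 3.195. Reject H₀.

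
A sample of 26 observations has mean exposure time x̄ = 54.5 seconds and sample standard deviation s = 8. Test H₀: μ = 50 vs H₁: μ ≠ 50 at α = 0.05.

t = (x̄ - μ₀)/(s/√n) = (54.5 - 50)/(8/√26) = 2.868. df = 25, critical t = ±2.06. Reject H₀.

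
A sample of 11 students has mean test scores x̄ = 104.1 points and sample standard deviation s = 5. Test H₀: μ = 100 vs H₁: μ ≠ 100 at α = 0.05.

t = (x̄ - μ₀)/(s/√n) = (104.1 - 100)/(5/√11) = 2.72. df = 10, critical t = ±2.228. Reject H₀.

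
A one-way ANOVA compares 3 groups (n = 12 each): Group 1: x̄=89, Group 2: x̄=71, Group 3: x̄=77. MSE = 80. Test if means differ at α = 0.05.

Grand mean = 79.0. SS_between = 2016.0, MS_between = 1008.0. F = 12.6, F_crit ≈ 3.285. Reject H₀.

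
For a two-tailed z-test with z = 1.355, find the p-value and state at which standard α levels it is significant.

p = 2·P(Z > |1.355|) = 2·(1 - Φ(1.355)) ≈ 0.1754. Not significant at any standard level.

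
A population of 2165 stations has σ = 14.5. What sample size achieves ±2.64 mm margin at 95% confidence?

Without FPC: n₀ = (1.96×14.5/2.64)² = 115.888. With FPC: n = n₀N/(n₀+N-1) = 110.05 → n = 111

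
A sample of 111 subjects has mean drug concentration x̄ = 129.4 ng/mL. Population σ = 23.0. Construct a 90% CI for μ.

CI = x̄ ± z*(σ/√n) = 129.4 ± 1.645(23.0/√111) = 129.4 ± 3.59 = (125.81, 132.99)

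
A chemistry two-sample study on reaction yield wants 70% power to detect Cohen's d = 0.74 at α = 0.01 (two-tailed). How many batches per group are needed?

z_{α/2} = 2.576, z_β = Φ⁻¹(0.7) = 0.524. For medium effect (d = 0.74): n per group = 2(z_{α/2} + z_β)²/d² = 2(2.576 + 0.524)²/0.74² = 35.1 → 36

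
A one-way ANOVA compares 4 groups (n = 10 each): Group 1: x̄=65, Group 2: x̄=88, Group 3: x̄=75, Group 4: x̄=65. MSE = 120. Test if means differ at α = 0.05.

Grand mean = 73.25. SS_between = 3567.5, MS_between = 1189.17. F = 9.91, F_crit ≈ 2.866. Reject H₀.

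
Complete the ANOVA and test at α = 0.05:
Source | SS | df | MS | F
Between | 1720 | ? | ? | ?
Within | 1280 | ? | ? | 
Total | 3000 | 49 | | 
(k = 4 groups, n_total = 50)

df_between = 3, df_within = 46. MS_between = 573.33, MS_within = 27.83. F = 20.604, F_crit ≈ 2.807. Reject H₀.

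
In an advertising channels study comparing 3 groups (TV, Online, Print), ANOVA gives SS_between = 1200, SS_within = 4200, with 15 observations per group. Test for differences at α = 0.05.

df_between = 2, df_within = 42. F = MS_between/MS_within = 600.0/100.0 = 6.0. F_crit ≈ 3.22. Reject H₀. At least one mean differs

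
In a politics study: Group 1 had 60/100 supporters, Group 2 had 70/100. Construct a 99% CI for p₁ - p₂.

p̂₁ = 0.6, p̂₂ = 0.7. Difference = -0.1. CI = (-0.273, 0.073)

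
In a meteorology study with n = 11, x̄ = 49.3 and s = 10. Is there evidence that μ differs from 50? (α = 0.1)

t = (x̄ - μ₀)/(s/√n) = (49.3 - 50)/(10/√11) = -0.232. df = 10, critical t = ±1.812. Fail to reject H₀.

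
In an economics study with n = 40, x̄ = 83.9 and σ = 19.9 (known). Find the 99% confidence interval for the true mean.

CI = x̄ ± z*(σ/√n) = 83.9 ± 2.576(19.9/√40) = 83.9 ± 8.11 = (75.79, 92.01)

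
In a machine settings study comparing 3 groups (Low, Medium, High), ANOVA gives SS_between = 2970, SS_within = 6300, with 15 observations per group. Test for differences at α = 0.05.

df_between = 2, df_within = 42. F = MS_between/MS_within = 1485.0/150.0 = 9.9. F_crit ≈ 3.22. Reject H₀. At least one mean differs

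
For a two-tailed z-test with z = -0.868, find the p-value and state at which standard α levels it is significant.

p = 2·P(Z > |-0.868|) = 2·(1 - Φ(0.868)) ≈ 0.3854. Not significant at any standard level.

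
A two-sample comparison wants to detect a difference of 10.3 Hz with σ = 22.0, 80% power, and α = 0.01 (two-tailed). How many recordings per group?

n per group = 2(z_α/2 + z_β)²σ²/d² = 2×(2.576 + 0.84)²×22.0²/10.3² = 106.5 → n = 107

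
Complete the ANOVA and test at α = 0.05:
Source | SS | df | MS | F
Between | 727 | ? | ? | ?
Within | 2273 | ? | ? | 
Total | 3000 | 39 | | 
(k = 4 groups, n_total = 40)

df_between = 3, df_within = 36. MS_between = 242.33, MS_within = 63.14. F = 3.838, F_crit ≈ 2.866. Reject H₀.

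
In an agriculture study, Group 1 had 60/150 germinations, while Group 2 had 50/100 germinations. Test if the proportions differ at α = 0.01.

p̂₁ = 0.4, p̂₂ = 0.5, pooled p̂ = 0.44. z = -1.56. Critical: ±2.576. Fail to reject H₀.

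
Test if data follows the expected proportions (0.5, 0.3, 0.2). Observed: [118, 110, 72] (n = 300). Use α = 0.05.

Expected: [150.0, 90.0, 60.0]. χ² = 13.671. df = 2, critical = 5.991. Reject H₀.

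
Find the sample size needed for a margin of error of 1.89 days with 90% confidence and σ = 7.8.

n = (z*σ/E)² = (1.645×7.8/1.89)² = 46.1 → n = 47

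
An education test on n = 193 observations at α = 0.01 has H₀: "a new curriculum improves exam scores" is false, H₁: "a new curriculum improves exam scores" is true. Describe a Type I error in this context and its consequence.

Type I error: rejecting H₀ when it is true — concluding that a new curriculum improves exam scores when in fact it is not. Consequence: adopting a curriculum that gives no real benefit — disruption for nothing.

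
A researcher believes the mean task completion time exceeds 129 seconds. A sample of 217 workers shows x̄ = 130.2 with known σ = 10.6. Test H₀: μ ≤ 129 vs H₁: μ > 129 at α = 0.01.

z = 1.668. Critical value: 2.33. Fail to reject H₀.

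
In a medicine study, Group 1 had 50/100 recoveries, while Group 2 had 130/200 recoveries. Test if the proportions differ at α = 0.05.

p̂₁ = 0.5, p̂₂ = 0.65, pooled p̂ = 0.6. z = -2.5. Critical: ±1.96. Reject H₀.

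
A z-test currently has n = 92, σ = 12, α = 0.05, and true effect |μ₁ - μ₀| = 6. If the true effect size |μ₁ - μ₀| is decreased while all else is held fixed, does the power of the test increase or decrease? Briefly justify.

Power decreases: a smaller true effect decreases the non-centrality λ = |μ₁ - μ₀|/(σ/√n).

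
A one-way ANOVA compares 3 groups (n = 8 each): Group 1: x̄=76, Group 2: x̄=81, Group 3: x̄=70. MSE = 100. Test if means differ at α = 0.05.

Grand mean = 75.67. SS_between = 485.33, MS_between = 242.67. F = 2.427, F_crit ≈ 3.467. Fail to reject H₀.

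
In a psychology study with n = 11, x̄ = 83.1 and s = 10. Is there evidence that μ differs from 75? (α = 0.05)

t = (x̄ - μ₀)/(s/√n) = (83.1 - 75)/(10/√11) = 2.686. df = 10, critical t = ±2.228. Reject H₀.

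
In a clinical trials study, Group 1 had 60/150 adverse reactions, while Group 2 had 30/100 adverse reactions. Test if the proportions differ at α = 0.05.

p̂₁ = 0.4, p̂₂ = 0.3, pooled p̂ = 0.36. z = 1.614. Critical: ±1.96. Fail to reject H₀.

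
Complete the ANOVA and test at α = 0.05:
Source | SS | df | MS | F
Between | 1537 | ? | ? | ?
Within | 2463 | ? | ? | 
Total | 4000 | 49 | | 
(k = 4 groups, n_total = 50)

df_between = 3, df_within = 46. MS_between = 512.33, MS_within = 53.54. F = 9.569, F_crit ≈ 2.807. Reject H₀.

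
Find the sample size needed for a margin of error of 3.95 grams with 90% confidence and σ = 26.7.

n = (z*σ/E)² = (1.645×26.7/3.95)² = 123.6 → n = 124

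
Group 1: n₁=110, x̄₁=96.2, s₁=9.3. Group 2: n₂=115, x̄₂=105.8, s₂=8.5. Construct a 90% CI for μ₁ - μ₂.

Difference = -9.6. SE = √(9.3²/110 + 8.5²/115) = 1.189. CI = (-11.56, -7.64)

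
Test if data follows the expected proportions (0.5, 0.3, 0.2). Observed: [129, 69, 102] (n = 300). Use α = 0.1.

Expected: [150.0, 90.0, 60.0]. χ² = 37.24. df = 2, critical = 4.605. Reject H₀.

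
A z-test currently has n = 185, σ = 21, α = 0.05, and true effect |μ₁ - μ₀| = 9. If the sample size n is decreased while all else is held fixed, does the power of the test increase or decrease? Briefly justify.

Power decreases: a smaller n inflates the standard error σ/√n, pulling the sampling distribution under H₁ back toward the critical value.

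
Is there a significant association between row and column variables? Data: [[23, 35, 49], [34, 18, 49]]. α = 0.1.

χ² = 7.409. df = 2, critical = 4.605. Reject H₀. Variables are dependent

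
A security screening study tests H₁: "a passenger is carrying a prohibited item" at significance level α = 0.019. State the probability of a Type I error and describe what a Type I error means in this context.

P(Type I error) = α = 0.019. A Type I error is rejecting H₀ when H₀ is actually true (false positive) — here, concluding that a passenger is carrying a prohibited item when in fact this is not the case. Consequence: detaining an innocent passenger — delay and inconvenience.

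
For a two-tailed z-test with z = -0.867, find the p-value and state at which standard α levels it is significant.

p = 2·P(Z > |-0.867|) = 2·(1 - Φ(0.867)) ≈ 0.3859. Not significant at any standard level.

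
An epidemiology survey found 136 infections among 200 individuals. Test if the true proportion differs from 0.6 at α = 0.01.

p̂ = 0.68, p₀ = 0.6. z = (p̂ - p₀)/√(p₀(1-p₀)/n) = 2.309. Critical: ±2.576. Fail to reject H₀.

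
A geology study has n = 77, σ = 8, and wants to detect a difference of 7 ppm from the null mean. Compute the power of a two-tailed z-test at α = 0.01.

SE = σ/√n = 8/√77 = 0.912. Non-centrality λ = d/SE = 7/0.912 = 7.678. Power ≈ Φ(λ - z_{α/2}) = Φ(7.678 - 2.576) = Φ(5.102) = 1.0.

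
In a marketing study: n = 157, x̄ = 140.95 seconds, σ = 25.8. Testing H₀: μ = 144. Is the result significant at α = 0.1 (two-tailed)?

z = (140.95 - 144)/(25.8/√157) = -1.481. Since |z| ≤ 1.645, not significant at α = 0.1.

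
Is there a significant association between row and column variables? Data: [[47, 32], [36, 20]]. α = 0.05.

χ² = 0.318. df = 1, critical = 3.841. Fail to reject H₀. No evidence of dependence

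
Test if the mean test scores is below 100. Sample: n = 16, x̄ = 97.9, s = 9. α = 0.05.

t = (97.9 - 100)/(9/√16) = -0.933, df = 15. Critical t = -1.753. Fail to reject H₀.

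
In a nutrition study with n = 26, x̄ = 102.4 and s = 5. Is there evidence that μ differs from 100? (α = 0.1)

t = (x̄ - μ₀)/(s/√n) = (102.4 - 100)/(5/√26) = 2.448. df = 25, critical t = ±1.708. Reject H₀.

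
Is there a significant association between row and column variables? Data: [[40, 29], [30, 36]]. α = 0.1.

χ² = 2.117. df = 1, critical = 2.706. Fail to reject H₀. No evidence of dependence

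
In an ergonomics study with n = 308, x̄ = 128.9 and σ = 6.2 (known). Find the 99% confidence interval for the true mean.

CI = x̄ ± z*(σ/√n) = 128.9 ± 2.576(6.2/√308) = 128.9 ± 0.91 = (127.99, 129.81)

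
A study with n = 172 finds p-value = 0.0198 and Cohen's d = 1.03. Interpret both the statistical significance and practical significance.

Statistically significant (p = 0.0198 < 0.05). Cohen's d = 1.03 indicates a large effect size. Both statistical and practical significance should be considered.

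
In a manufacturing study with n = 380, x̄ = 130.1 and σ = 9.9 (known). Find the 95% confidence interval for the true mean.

CI = x̄ ± z*(σ/√n) = 130.1 ± 1.96(9.9/√380) = 130.1 ± 1.0 = (129.1, 131.1)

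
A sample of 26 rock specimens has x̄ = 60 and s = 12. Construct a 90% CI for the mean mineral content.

CI = x̄ ± t*(s/√n) = 60 ± 1.708(12/√26) = (55.98, 64.02)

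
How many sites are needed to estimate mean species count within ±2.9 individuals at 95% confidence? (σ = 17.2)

n = (z*σ/E)² = (1.96×17.2/2.9)² = 135.1 → n = 136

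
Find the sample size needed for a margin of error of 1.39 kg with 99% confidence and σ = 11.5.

n = (z*σ/E)² = (2.576×11.5/1.39)² = 454.2 → n = 455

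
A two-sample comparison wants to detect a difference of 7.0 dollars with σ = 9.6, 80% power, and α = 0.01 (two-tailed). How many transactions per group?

n per group = 2(z_α/2 + z_β)²σ²/d² = 2×(2.576 + 0.84)²×9.6²/7.0² = 43.9 → n = 44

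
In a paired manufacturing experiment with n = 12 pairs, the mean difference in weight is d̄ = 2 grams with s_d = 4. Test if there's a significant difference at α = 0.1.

t = d̄/(s_d/√n) = 2/(4/√12) = 1.732. df = 11, critical t = ±1.796. Fail to reject H₀.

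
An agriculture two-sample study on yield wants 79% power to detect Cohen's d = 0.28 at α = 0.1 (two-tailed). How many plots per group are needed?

z_{α/2} = 1.645, z_β = Φ⁻¹(0.79) = 0.806. For small effect (d = 0.28): n per group = 2(z_{α/2} + z_β)²/d² = 2(1.645 + 0.806)²/0.28² = 153.3 → 154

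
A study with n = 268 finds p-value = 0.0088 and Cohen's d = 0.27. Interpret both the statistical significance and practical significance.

Statistically significant (p = 0.0088 < 0.05). Cohen's d = 0.27 indicates a small effect size. Both statistical and practical significance should be considered.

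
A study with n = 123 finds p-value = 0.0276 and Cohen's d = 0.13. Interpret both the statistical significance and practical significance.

Statistically significant (p = 0.0276 < 0.05). Cohen's d = 0.13 indicates a very small effect size. Both statistical and practical significance should be considered.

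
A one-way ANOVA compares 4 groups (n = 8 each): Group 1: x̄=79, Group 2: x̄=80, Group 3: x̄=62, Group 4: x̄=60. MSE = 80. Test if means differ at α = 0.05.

Grand mean = 70.25. SS_between = 2758.0, MS_between = 919.33. F = 11.492, F_crit ≈ 2.947. Reject H₀.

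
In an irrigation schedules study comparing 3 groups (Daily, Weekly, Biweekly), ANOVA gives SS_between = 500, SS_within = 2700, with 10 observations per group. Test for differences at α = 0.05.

df_between = 2, df_within = 27. F = MS_between/MS_within = 250.0/100.0 = 2.5. F_crit ≈ 3.354. Fail to reject H₀.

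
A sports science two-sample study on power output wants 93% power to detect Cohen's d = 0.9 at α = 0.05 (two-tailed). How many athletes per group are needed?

z_{α/2} = 1.96, z_β = Φ⁻¹(0.93) = 1.476. For large effect (d = 0.9): n per group = 2(z_{α/2} + z_β)²/d² = 2(1.96 + 1.476)²/0.9² = 29.2 → 30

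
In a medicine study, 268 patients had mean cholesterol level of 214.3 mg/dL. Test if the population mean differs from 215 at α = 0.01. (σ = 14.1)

z = (x̄ - μ₀)/(σ/√n) = (214.3 - 215)/(14.1/√268) = -0.813. Critical value: ±2.576. Since |-0.813| ≤ 2.576, Fail to reject H₀.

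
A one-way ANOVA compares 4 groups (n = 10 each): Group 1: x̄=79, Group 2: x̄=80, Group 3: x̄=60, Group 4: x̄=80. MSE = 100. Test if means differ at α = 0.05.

Grand mean = 74.75. SS_between = 2907.5, MS_between = 969.17. F = 9.692, F_crit ≈ 2.866. Reject H₀.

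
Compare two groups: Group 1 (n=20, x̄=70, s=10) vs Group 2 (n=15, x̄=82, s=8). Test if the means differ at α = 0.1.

Pooled sp = 9.2. t = -3.817, df = 33. Critical t = ±1.692. Reject H₀.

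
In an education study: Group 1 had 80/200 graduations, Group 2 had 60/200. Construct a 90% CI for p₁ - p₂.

p̂₁ = 0.4, p̂₂ = 0.3. Difference = 0.1. CI = (0.022, 0.178)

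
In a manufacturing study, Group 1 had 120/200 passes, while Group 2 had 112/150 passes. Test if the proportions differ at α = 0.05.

p̂₁ = 0.6, p̂₂ = 0.747, pooled p̂ = 0.663. z = -2.872. Critical: ±1.96. Reject H₀.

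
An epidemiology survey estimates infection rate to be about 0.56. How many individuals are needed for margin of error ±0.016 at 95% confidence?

n = z²p(1-p)/E² = 1.96²×0.56×0.44/0.016² = 3697.5 → n = 3698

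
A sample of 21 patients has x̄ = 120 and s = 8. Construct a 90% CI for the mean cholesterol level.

CI = x̄ ± t*(s/√n) = 120 ± 1.725(8/√21) = (116.99, 123.01)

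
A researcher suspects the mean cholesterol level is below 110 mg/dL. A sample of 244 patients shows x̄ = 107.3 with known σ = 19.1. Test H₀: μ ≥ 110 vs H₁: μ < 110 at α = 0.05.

z = -2.208. Critical value: -1.645. Reject H₀.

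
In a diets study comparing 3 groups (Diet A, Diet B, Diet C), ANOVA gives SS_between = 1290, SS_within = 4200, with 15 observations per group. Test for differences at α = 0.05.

df_between = 2, df_within = 42. F = MS_between/MS_within = 645.0/100.0 = 6.45. F_crit ≈ 3.22. Reject H₀. At least one mean differs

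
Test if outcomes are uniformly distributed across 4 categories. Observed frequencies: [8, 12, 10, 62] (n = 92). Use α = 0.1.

Expected = 23 each. χ² = Σ(O-E)²/E = 88.522. df = 3, critical value = 6.251. Reject H₀.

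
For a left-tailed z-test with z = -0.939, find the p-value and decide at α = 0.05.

p = P(Z < -0.939) = Φ(-0.939) ≈ 0.1739. Since p ≥ 0.05, fail to reject H₀ (not significant) at α = 0.05.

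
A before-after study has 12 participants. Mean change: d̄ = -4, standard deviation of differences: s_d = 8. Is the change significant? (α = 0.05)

t = d̄/(s_d/√n) = -4/(8/√12) = -1.732. df = 11, critical t = ±2.201. Fail to reject H₀.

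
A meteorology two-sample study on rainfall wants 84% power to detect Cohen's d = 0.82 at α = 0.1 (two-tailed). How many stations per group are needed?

z_{α/2} = 1.645, z_β = Φ⁻¹(0.84) = 0.994. For large effect (d = 0.82): n per group = 2(z_{α/2} + z_β)²/d² = 2(1.645 + 0.994)²/0.82² = 20.7 → 21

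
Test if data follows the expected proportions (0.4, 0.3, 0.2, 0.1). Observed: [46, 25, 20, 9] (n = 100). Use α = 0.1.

Expected: [40.0, 30.0, 20.0, 10.0]. χ² = 1.833. df = 3, critical = 6.251. Fail to reject H₀.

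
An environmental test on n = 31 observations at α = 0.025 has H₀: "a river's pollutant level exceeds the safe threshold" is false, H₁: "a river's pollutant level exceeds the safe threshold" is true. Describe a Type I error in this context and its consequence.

Type I error: rejecting H₀ when it is true — concluding that a river's pollutant level exceeds the safe threshold when in fact it is not. Consequence: shutting down a compliant factory unnecessarily.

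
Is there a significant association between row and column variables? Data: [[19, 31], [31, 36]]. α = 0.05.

χ² = 0.8. df = 1, critical = 3.841. Fail to reject H₀. No evidence of dependence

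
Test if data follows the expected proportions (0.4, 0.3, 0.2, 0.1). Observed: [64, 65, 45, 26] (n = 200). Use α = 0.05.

Expected: [80.0, 60.0, 40.0, 20.0]. χ² = 6.042. df = 3, critical = 7.815. Fail to reject H₀.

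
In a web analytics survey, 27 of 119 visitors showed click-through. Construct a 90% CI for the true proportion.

p̂ = 0.227. CI = p̂ ± z*√(p̂(1-p̂)/n) = (0.164, 0.29)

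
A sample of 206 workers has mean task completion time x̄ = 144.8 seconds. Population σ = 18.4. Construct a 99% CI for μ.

CI = x̄ ± z*(σ/√n) = 144.8 ± 2.576(18.4/√206) = 144.8 ± 3.3 = (141.5, 148.1)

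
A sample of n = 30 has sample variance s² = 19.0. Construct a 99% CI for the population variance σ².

df = 29. χ²_{0.005} = 52.336, χ²_{0.995} = 13.121. CI for σ² = ((n-1)s²/χ²_{α/2}, (n-1)s²/χ²_{1-α/2}) = (29·19.0/52.336, 29·19.0/13.121) = (10.53, 41.99)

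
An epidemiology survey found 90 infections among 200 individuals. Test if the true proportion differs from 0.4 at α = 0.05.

p̂ = 0.45, p₀ = 0.4. z = (p̂ - p₀)/√(p₀(1-p₀)/n) = 1.443. Critical: ±1.96. Fail to reject H₀.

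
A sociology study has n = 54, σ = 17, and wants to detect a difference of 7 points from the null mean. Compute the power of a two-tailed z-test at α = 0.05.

SE = σ/√n = 17/√54 = 2.313. Non-centrality λ = d/SE = 7/2.313 = 3.026. Power ≈ Φ(λ - z_{α/2}) = Φ(3.026 - 1.96) = Φ(1.066) = 0.857.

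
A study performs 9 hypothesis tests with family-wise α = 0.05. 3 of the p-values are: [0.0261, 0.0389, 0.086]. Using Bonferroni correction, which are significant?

Bonferroni α = 0.05/9 = 0.00556. None of the given p-values are significant.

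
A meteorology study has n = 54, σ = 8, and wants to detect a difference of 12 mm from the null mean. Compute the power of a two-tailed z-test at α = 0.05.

SE = σ/√n = 8/√54 = 1.089. Non-centrality λ = d/SE = 12/1.089 = 11.023. Power ≈ Φ(λ - z_{α/2}) = Φ(11.023 - 1.96) = Φ(9.063) = 1.0.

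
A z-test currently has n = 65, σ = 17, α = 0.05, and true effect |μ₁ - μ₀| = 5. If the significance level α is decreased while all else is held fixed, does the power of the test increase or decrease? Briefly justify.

Power decreases: a smaller α raises the critical value, so less of the H₁ sampling distribution falls in the rejection region.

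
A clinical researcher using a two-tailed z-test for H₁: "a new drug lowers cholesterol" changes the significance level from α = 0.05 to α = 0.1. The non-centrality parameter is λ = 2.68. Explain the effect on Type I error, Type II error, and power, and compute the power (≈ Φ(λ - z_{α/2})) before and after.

Increasing α from 0.05 to 0.1:
• Type I error rate increases (α is the Type I rate by definition).
• Critical value moves from z_{α/2} = 1.96 to 1.645, so power = Φ(λ - z_{α/2}) goes from Φ(2.68 - 1.96) = 0.764 to Φ(2.68 - 1.645) = 0.85.
• Type II error rate β = 1 - power therefore decreases (0.236 → 0.15).
Appropriate when false negatives are costly — here, shelving an effective drug — patients miss out on a treatment that would have helped.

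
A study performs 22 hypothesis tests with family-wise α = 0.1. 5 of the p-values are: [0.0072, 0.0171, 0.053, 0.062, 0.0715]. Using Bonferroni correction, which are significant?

Bonferroni α = 0.1/22 = 0.00455. None of the given p-values are significant.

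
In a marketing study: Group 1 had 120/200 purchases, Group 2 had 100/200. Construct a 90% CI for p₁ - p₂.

p̂₁ = 0.6, p̂₂ = 0.5. Difference = 0.1. CI = (0.019, 0.181)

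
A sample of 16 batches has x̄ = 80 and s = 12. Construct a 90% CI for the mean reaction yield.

CI = x̄ ± t*(s/√n) = 80 ± 1.753(12/√16) = (74.74, 85.26)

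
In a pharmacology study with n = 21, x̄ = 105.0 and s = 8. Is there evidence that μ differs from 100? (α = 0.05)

t = (x̄ - μ₀)/(s/√n) = (105.0 - 100)/(8/√21) = 2.864. df = 20, critical t = ±2.086. Reject H₀.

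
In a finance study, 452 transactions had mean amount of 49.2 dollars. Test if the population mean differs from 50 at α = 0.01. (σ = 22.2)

z = (x̄ - μ₀)/(σ/√n) = (49.2 - 50)/(22.2/√452) = -0.766. Critical value: ±2.576. Since |-0.766| ≤ 2.576, Fail to reject H₀.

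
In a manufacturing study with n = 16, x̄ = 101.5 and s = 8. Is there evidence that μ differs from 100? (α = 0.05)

t = (x̄ - μ₀)/(s/√n) = (101.5 - 100)/(8/√16) = 0.75. df = 15, critical t = ±2.131. Fail to reject H₀.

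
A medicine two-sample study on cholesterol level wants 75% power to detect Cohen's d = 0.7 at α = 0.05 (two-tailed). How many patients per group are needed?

z_{α/2} = 1.96, z_β = Φ⁻¹(0.75) = 0.674. For medium effect (d = 0.7): n per group = 2(z_{α/2} + z_β)²/d² = 2(1.96 + 0.674)²/0.7² = 28.3 → 29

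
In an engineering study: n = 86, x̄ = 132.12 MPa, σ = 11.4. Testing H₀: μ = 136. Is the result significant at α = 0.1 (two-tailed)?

z = (132.12 - 136)/(11.4/√86) = -3.156. Since |z| > 1.645, significant at α = 0.1.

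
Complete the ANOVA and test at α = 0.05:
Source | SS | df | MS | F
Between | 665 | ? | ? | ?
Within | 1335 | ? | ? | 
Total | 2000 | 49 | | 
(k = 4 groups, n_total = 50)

df_between = 3, df_within = 46. MS_between = 221.67, MS_within = 29.02. F = 7.638, F_crit ≈ 2.807. Reject H₀.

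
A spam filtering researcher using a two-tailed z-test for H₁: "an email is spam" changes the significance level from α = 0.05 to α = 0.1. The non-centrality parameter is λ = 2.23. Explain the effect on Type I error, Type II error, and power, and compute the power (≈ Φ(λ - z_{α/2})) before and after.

Increasing α from 0.05 to 0.1:
• Type I error rate increases (α is the Type I rate by definition).
• Critical value moves from z_{α/2} = 1.96 to 1.645, so power = Φ(λ - z_{α/2}) goes from Φ(2.23 - 1.96) = 0.606 to Φ(2.23 - 1.645) = 0.721.
• Type II error rate β = 1 - power therefore decreases (0.394 → 0.279).
Appropriate when false negatives are costly — here, a spam email lands in the inbox.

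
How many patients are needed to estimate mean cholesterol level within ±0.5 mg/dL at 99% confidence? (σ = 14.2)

n = (z*σ/E)² = (2.576×14.2/0.5)² = 5352.2 → n = 5353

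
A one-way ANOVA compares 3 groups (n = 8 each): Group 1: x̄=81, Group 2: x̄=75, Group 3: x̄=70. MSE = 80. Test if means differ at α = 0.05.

Grand mean = 75.33. SS_between = 485.33, MS_between = 242.67. F = 3.033, F_crit ≈ 3.467. Fail to reject H₀.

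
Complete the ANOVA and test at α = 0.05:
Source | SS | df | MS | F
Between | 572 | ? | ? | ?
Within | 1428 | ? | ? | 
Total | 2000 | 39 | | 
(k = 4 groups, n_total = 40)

df_between = 3, df_within = 36. MS_between = 190.67, MS_within = 39.67. F = 4.807, F_crit ≈ 2.866. Reject H₀.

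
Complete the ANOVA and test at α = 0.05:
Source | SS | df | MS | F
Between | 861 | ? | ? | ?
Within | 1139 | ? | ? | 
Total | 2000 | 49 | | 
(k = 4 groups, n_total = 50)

df_between = 3, df_within = 46. MS_between = 287.0, MS_within = 24.76. F = 11.591, F_crit ≈ 2.807. Reject H₀.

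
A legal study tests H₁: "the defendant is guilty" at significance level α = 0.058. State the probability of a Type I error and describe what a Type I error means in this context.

P(Type I error) = α = 0.058. A Type I error is rejecting H₀ when H₀ is actually true (false positive) — here, concluding that the defendant is guilty when in fact this is not the case. Consequence: convicting an innocent person.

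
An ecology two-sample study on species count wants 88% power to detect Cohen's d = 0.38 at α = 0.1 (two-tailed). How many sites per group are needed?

z_{α/2} = 1.645, z_β = Φ⁻¹(0.88) = 1.175. For small effect (d = 0.38): n per group = 2(z_{α/2} + z_β)²/d² = 2(1.645 + 1.175)²/0.38² = 110.1 → 111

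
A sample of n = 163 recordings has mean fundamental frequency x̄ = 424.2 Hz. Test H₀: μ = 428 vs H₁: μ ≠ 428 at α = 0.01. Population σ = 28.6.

z = (x̄ - μ₀)/(σ/√n) = (424.2 - 428)/(28.6/√163) = -1.696. Critical value: ±2.576. Since |-1.696| ≤ 2.576, Fail to reject H₀.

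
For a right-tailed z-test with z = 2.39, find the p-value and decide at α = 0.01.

p = P(Z > 2.39) = 1 - Φ(2.39) ≈ 0.0084. Since p < 0.01, reject H₀ (significant) at α = 0.01.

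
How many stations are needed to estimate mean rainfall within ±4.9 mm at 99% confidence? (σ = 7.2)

n = (z*σ/E)² = (2.576×7.2/4.9)² = 14.3 → n = 15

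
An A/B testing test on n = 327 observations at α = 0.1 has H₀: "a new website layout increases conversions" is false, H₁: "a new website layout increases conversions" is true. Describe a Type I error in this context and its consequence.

Type I error: rejecting H₀ when it is true — concluding that a new website layout increases conversions when in fact it is not. Consequence: rolling out a layout that doesn't actually help — wasted engineering effort.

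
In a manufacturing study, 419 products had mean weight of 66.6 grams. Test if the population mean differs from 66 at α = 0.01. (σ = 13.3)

z = (x̄ - μ₀)/(σ/√n) = (66.6 - 66)/(13.3/√419) = 0.923. Critical value: ±2.576. Since |0.923| ≤ 2.576, Fail to reject H₀.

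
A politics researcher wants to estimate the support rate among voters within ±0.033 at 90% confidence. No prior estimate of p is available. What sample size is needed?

Conservative approach: use p = 0.5 (maximizes p(1-p) = 0.25). n = z²(0.25)/E² = 1.645²×0.25/0.033² = 621.2 → n = 622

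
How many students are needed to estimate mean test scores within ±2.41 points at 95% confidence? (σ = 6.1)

n = (z*σ/E)² = (1.96×6.1/2.41)² = 24.6 → n = 25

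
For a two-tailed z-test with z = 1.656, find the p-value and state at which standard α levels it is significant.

p = 2·P(Z > |1.656|) = 2·(1 - Φ(1.656)) ≈ 0.0977. Significant at α = 0.1.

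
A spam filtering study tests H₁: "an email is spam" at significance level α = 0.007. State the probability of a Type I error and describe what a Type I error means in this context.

P(Type I error) = α = 0.007. A Type I error is rejecting H₀ when H₀ is actually true (false positive) — here, concluding that an email is spam when in fact this is not the case. Consequence: a legitimate email is sent to the spam folder and the user misses it.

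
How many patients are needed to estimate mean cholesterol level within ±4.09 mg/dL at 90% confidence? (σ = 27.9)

n = (z*σ/E)² = (1.645×27.9/4.09)² = 125.9 → n = 126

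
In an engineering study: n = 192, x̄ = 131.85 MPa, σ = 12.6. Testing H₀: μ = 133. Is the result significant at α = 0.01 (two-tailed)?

z = (131.85 - 133)/(12.6/√192) = -1.265. Since |z| ≤ 2.576, not significant at α = 0.01.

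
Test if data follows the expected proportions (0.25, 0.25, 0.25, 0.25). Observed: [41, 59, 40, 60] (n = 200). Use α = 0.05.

Expected: [50.0, 50.0, 50.0, 50.0]. χ² = 7.24. df = 3, critical = 7.815. Fail to reject H₀.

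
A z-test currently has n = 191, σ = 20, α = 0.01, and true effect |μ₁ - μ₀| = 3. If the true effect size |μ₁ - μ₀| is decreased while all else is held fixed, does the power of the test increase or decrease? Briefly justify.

Power decreases: a smaller true effect decreases the non-centrality λ = |μ₁ - μ₀|/(σ/√n).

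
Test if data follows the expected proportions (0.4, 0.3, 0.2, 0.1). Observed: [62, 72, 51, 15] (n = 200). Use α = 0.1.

Expected: [80.0, 60.0, 40.0, 20.0]. χ² = 10.725. df = 3, critical = 6.251. Reject H₀.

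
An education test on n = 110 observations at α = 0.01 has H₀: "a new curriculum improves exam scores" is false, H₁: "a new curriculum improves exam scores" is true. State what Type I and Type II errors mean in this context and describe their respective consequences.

Type I (false positive): concluding that a new curriculum improves exam scores when it is not — adopting a curriculum that gives no real benefit — disruption for nothing. Type II (false negative): failing to conclude that a new curriculum improves exam scores when it is — keeping the old curriculum when the new one would have helped students. Which is costlier depends on domain priorities and is a judgement call rather than a statistical fact.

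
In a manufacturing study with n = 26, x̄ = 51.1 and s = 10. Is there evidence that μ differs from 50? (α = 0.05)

t = (x̄ - μ₀)/(s/√n) = (51.1 - 50)/(10/√26) = 0.561. df = 25, critical t = ±2.06. Fail to reject H₀.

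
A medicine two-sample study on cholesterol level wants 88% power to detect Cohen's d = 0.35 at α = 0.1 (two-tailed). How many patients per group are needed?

z_{α/2} = 1.645, z_β = Φ⁻¹(0.88) = 1.175. For small effect (d = 0.35): n per group = 2(z_{α/2} + z_β)²/d² = 2(1.645 + 1.175)²/0.35² = 129.8 → 130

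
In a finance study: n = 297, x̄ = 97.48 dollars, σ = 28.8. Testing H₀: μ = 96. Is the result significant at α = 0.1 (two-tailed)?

z = (97.48 - 96)/(28.8/√297) = 0.886. Since |z| ≤ 1.645, not significant at α = 0.1.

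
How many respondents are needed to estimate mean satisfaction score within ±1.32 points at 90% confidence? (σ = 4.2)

n = (z*σ/E)² = (1.645×4.2/1.32)² = 27.4 → n = 28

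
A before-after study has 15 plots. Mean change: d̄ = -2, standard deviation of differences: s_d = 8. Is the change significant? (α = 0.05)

t = d̄/(s_d/√n) = -2/(8/√15) = -0.968. df = 14, critical t = ±2.145. Fail to reject H₀.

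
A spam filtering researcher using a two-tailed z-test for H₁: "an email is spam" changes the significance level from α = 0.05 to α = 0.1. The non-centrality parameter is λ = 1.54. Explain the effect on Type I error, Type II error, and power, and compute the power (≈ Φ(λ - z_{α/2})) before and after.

Increasing α from 0.05 to 0.1:
• Type I error rate increases (α is the Type I rate by definition).
• Critical value moves from z_{α/2} = 1.96 to 1.645, so power = Φ(λ - z_{α/2}) goes from Φ(1.54 - 1.96) = 0.337 to Φ(1.54 - 1.645) = 0.458.
• Type II error rate β = 1 - power therefore decreases (0.663 → 0.542).
Appropriate when false negatives are costly — here, a spam email lands in the inbox.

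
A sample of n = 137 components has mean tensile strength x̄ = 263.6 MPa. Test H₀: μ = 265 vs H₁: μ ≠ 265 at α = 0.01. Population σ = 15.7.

z = (x̄ - μ₀)/(σ/√n) = (263.6 - 265)/(15.7/√137) = -1.044. Critical value: ±2.576. Since |-1.044| ≤ 2.576, Fail to reject H₀.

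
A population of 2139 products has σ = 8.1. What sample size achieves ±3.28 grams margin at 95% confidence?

Without FPC: n₀ = (1.96×8.1/3.28)² = 23.428. With FPC: n = n₀N/(n₀+N-1) = 23.2 → n = 24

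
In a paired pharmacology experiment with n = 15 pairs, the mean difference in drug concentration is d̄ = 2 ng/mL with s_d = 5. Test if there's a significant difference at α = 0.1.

t = d̄/(s_d/√n) = 2/(5/√15) = 1.549. df = 14, critical t = ±1.761. Fail to reject H₀.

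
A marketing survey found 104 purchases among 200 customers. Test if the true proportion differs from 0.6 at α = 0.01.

p̂ = 0.52, p₀ = 0.6. z = (p̂ - p₀)/√(p₀(1-p₀)/n) = -2.309. Critical: ±2.576. Fail to reject H₀.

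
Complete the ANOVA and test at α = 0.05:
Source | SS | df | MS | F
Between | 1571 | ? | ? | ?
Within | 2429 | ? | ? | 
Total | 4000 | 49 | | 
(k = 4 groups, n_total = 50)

df_between = 3, df_within = 46. MS_between = 523.67, MS_within = 52.8. F = 9.917, F_crit ≈ 2.807. Reject H₀.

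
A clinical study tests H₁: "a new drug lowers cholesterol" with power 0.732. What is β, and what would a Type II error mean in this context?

β = 1 - power = 1 - 0.732 = 0.268. A Type II error is failing to reject H₀ when H₀ is false (false negative) — here, failing to conclude that a new drug lowers cholesterol when in fact it is true. Consequence: shelving an effective drug — patients miss out on a treatment that would have helped.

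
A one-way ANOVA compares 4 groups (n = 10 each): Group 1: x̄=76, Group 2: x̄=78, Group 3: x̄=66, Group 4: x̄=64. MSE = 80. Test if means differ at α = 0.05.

Grand mean = 71.0. SS_between = 1480.0, MS_between = 493.33. F = 6.167, F_crit ≈ 2.866. Reject H₀.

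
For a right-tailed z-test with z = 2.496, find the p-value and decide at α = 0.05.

p = P(Z > 2.496) = 1 - Φ(2.496) ≈ 0.0063. Since p < 0.05, reject H₀ (significant) at α = 0.05.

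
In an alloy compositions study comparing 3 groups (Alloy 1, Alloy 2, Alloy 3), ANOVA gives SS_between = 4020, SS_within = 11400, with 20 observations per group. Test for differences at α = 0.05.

df_between = 2, df_within = 57. F = MS_between/MS_within = 2010.0/200.0 = 10.05. F_crit ≈ 3.159. Reject H₀. At least one mean differs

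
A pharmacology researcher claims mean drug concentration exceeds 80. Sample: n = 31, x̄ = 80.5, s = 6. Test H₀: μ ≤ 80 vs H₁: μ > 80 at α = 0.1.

t = (80.5 - 80)/(6/√31) = 0.464, df = 30. Critical t = 1.31. Fail to reject H₀.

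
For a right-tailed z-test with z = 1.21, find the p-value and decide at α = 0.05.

p = P(Z > 1.21) = 1 - Φ(1.21) ≈ 0.1131. Since p ≥ 0.05, fail to reject H₀ (not significant) at α = 0.05.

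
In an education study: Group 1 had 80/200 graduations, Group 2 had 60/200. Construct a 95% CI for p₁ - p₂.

p̂₁ = 0.4, p̂₂ = 0.3. Difference = 0.1. CI = (0.007, 0.193)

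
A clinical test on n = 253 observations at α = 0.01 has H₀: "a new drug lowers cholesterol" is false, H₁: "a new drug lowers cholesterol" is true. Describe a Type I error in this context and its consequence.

Type I error: rejecting H₀ when it is true — concluding that a new drug lowers cholesterol when in fact it is not. Consequence: approving an ineffective drug — patients take a useless medication and may skip effective alternatives.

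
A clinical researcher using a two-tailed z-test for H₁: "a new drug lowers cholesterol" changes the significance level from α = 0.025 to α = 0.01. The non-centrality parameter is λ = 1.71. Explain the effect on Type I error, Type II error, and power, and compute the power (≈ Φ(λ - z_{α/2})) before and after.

Decreasing α from 0.025 to 0.01:
• Type I error rate decreases (α is the Type I rate by definition).
• Critical value moves from z_{α/2} = 2.241 to 2.576, so power = Φ(λ - z_{α/2}) goes from Φ(1.71 - 2.241) = 0.298 to Φ(1.71 - 2.576) = 0.193.
• Type II error rate β = 1 - power therefore increases (0.702 → 0.807).
Appropriate when false positives are costly — here, approving an ineffective drug — patients take a useless medication and may skip effective alternatives.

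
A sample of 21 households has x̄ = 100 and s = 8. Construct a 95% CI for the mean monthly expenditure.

CI = x̄ ± t*(s/√n) = 100 ± 2.086(8/√21) = (96.36, 103.64)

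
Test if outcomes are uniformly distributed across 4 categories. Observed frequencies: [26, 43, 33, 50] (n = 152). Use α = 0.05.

Expected = 38 each. χ² = Σ(O-E)²/E = 8.895. df = 3, critical value = 7.815. Reject H₀.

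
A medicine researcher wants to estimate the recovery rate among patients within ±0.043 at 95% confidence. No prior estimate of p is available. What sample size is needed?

Conservative approach: use p = 0.5 (maximizes p(1-p) = 0.25). n = z²(0.25)/E² = 1.96²×0.25/0.043² = 519.4 → n = 520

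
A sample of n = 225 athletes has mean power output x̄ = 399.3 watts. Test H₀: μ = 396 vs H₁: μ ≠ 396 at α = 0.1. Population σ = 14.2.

z = (x̄ - μ₀)/(σ/√n) = (399.3 - 396)/(14.2/√225) = 3.486. Critical value: ±1.645. Since |3.486| > 1.645, Reject H₀.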